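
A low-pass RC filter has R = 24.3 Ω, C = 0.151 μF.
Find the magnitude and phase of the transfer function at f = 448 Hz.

Step 1 — Angular frequency: ω = 2π·448 = 2815 rad/s.
Step 2 — Transfer function: H(jω) = 1/(1 + jωRC).
Step 3 — Denominator: 1 + jωRC = 1 + j·2815·24.3·1.51e-07 = 1 + j0.01033.
Step 4 — H = 0.9999 - j0.01033.
Step 5 — Magnitude: |H| = 0.9999 (-0.0 dB); phase: φ = -0.6°.

|H| = 0.9999 (-0.0 dB), φ = -0.6°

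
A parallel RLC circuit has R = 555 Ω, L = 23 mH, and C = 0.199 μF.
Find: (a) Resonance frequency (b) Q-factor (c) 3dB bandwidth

Step 1 — Resonance: ω₀ = 1/√(LC) = 1/√(0.023·1.99e-07) = 1.478e+04 rad/s.
Step 2 — f₀ = ω₀/(2π) = 2353 Hz.
Step 3 — Parallel Q: Q = R/(ω₀L) = 555/(1.478e+04·0.023) = 1.633.
Step 4 — Bandwidth: Δω = ω₀/Q = 9054 rad/s; BW = Δω/(2π) = 1441 Hz.

(a) f₀ = 2353 Hz  (b) Q = 1.633  (c) BW = 1441 Hz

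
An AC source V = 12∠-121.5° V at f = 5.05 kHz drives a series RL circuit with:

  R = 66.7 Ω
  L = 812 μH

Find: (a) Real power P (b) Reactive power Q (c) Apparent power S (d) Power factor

Step 1 — Angular frequency: ω = 2π·f = 2π·5050 = 3.173e+04 rad/s.
Step 2 — Component impedances:
  R: Z = R = 66.7 Ω
  L: Z = jωL = j·3.173e+04·0.000812 = 0 + j25.76 Ω
Step 3 — Series combination: Z_total = R + L = 66.7 + j25.76 Ω = 71.5∠21.1° Ω.
Step 4 — Source phasor: V = 12∠-121.5° V = -6.27 - j10.23 V.
Step 5 — Current: I = V / Z = -0.1334 - j0.1019 A = 0.1678∠-142.6° A.
Step 6 — Complex power: S = V·I* = 1.879 + j0.7257 VA.
Step 7 — Real power: P = Re(S) = 1.879 W.
Step 8 — Reactive power: Q = Im(S) = 0.7257 VAR.
Step 9 — Apparent power: |S| = 2.014 VA.
Step 10 — Power factor: PF = P/|S| = 0.9328 (lagging).

(a) P = 1.879 W  (b) Q = 0.7257 VAR  (c) S = 2.014 VA  (d) PF = 0.9328 (lagging)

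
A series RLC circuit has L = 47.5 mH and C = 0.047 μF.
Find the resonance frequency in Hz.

Step 1 — Resonance condition Im(Z)=0 gives ω₀ = 1/√(LC).
Step 2 — ω₀ = 1/√(0.0475·4.7e-08) = 2.116e+04 rad/s.
Step 3 — f₀ = ω₀/(2π) = 3368 Hz.

f₀ = 3368 Hz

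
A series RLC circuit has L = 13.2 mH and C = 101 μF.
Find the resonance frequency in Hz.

Step 1 — Resonance condition Im(Z)=0 gives ω₀ = 1/√(LC).
Step 2 — ω₀ = 1/√(0.0132·0.000101) = 866.1 rad/s.
Step 3 — f₀ = ω₀/(2π) = 137.8 Hz.

f₀ = 137.8 Hz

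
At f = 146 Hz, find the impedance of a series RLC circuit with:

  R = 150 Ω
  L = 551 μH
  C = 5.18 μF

Step 1 — Angular frequency: ω = 2π·f = 2π·146 = 917.3 rad/s.
Step 2 — Component impedances:
  R: Z = R = 150 Ω
  L: Z = jωL = j·917.3·0.000551 = 0 + j0.5055 Ω
  C: Z = 1/(jωC) = -j/(ω·C) = 0 - j210.4 Ω
Step 3 — Series combination: Z_total = R + L + C = 150 - j209.9 Ω = 258∠-54.5° Ω.

Z = 150 - j209.9 Ω = 258∠-54.5° Ω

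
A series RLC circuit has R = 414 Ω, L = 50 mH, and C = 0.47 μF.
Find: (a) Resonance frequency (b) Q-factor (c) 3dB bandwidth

Step 1 — Resonance: ω₀ = 1/√(LC) = 1/√(0.05·4.7e-07) = 6523 rad/s.
Step 2 — f₀ = ω₀/(2π) = 1038 Hz.
Step 3 — Series Q: Q = ω₀L/R = 6523·0.05/414 = 0.7878.
Step 4 — Bandwidth: Δω = ω₀/Q = 8280 rad/s; BW = Δω/(2π) = 1318 Hz.

(a) f₀ = 1038 Hz  (b) Q = 0.7878  (c) BW = 1318 Hz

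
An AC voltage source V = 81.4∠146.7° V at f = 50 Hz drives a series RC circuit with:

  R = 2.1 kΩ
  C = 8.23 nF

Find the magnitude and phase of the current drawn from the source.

Step 1 — Angular frequency: ω = 2π·f = 2π·50 = 314.2 rad/s.
Step 2 — Component impedances:
  R: Z = R = 2100 Ω
  C: Z = 1/(jωC) = -j/(ω·C) = 0 - j3.868e+05 Ω
Step 3 — Series combination: Z_total = R + C = 2100 - j3.868e+05 Ω = 3.868e+05∠-89.7° Ω.
Step 4 — Source phasor: V = 81.4∠146.7° V = -68.03 + j44.69 V.
Step 5 — Ohm's law: I = V / Z_total = (-68.03 + j44.69) / (2100 - j3.868e+05) = -0.0001165 - j0.0001753 A.
Step 6 — Convert to polar: |I| = 0.0002105 A, ∠I = -123.6°.

I = 0.0002105∠-123.6° A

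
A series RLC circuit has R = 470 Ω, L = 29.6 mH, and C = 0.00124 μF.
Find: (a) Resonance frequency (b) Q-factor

Step 1 — Resonance condition Im(Z)=0 gives ω₀ = 1/√(LC).
Step 2 — ω₀ = 1/√(0.0296·1.24e-09) = 1.651e+05 rad/s.
Step 3 — f₀ = ω₀/(2π) = 2.627e+04 Hz.
Step 4 — Series Q: Q = ω₀L/R = 1.651e+05·0.0296/470 = 10.4.

(a) f₀ = 2.627e+04 Hz  (b) Q = 10.4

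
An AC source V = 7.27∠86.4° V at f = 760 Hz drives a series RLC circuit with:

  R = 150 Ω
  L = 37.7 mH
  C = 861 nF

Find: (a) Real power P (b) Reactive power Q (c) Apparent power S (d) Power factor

Step 1 — Angular frequency: ω = 2π·f = 2π·760 = 4775 rad/s.
Step 2 — Component impedances:
  R: Z = R = 150 Ω
  L: Z = jωL = j·4775·0.0377 = 0 + j180 Ω
  C: Z = 1/(jωC) = -j/(ω·C) = 0 - j243.2 Ω
Step 3 — Series combination: Z_total = R + L + C = 150 - j63.2 Ω = 162.8∠-22.8° Ω.
Step 4 — Source phasor: V = 7.27∠86.4° V = 0.4565 + j7.256 V.
Step 5 — Current: I = V / Z = -0.01472 + j0.04217 A = 0.04466∠109.2° A.
Step 6 — Complex power: S = V·I* = 0.2992 - j0.1261 VA.
Step 7 — Real power: P = Re(S) = 0.2992 W.
Step 8 — Reactive power: Q = Im(S) = -0.1261 VAR.
Step 9 — Apparent power: |S| = 0.3247 VA.
Step 10 — Power factor: PF = P/|S| = 0.9216 (leading).

(a) P = 0.2992 W  (b) Q = -0.1261 VAR  (c) S = 0.3247 VA  (d) PF = 0.9216 (leading)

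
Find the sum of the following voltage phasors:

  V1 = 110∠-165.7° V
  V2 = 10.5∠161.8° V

Step 1 — Convert each phasor to rectangular form:
  V1 = 110·(cos(-165.7°) + j·sin(-165.7°)) = -106.6 - j27.17 V
  V2 = 10.5·(cos(161.8°) + j·sin(161.8°)) = -9.975 + j3.28 V
Step 2 — Sum components: V_total = -116.6 - j23.89 V.
Step 3 — Convert to polar: |V_total| = 119 V, ∠V_total = -168.4°.

V_total = 119∠-168.4° V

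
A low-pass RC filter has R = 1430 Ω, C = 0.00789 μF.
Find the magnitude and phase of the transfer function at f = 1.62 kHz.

Step 1 — Angular frequency: ω = 2π·1620 = 1.018e+04 rad/s.
Step 2 — Transfer function: H(jω) = 1/(1 + jωRC).
Step 3 — Denominator: 1 + jωRC = 1 + j·1.018e+04·1430·7.89e-09 = 1 + j0.1148.
Step 4 — H = 0.987 - j0.1133.
Step 5 — Magnitude: |H| = 0.9935 (-0.1 dB); phase: φ = -6.6°.

|H| = 0.9935 (-0.1 dB), φ = -6.6°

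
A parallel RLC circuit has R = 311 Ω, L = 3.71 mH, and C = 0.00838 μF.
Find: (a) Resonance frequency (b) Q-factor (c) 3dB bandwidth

Step 1 — Resonance: ω₀ = 1/√(LC) = 1/√(0.00371·8.38e-09) = 1.793e+05 rad/s.
Step 2 — f₀ = ω₀/(2π) = 2.854e+04 Hz.
Step 3 — Parallel Q: Q = R/(ω₀L) = 311/(1.793e+05·0.00371) = 0.4674.
Step 4 — Bandwidth: Δω = ω₀/Q = 3.837e+05 rad/s; BW = Δω/(2π) = 6.107e+04 Hz.

(a) f₀ = 2.854e+04 Hz  (b) Q = 0.4674  (c) BW = 6.107e+04 Hz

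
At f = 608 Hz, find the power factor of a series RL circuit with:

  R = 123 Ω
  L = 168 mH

Step 1 — Angular frequency: ω = 2π·f = 2π·608 = 3820 rad/s.
Step 2 — Component impedances:
  R: Z = R = 123 Ω
  L: Z = jωL = j·3820·0.168 = 0 + j641.8 Ω
Step 3 — Series combination: Z_total = R + L = 123 + j641.8 Ω = 653.5∠79.2° Ω.
Step 4 — Power factor: PF = cos(φ) = Re(Z)/|Z| = 123/653.5 = 0.1882.
Step 5 — Type: Im(Z) = 641.8 ⇒ lagging (phase φ = 79.2°).

PF = 0.1882 (lagging, φ = 79.2°)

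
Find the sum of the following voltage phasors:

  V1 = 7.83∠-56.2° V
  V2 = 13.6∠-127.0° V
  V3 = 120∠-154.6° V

Step 1 — Convert each phasor to rectangular form:
  V1 = 7.83·(cos(-56.2°) + j·sin(-56.2°)) = 4.356 - j6.507 V
  V2 = 13.6·(cos(-127.0°) + j·sin(-127.0°)) = -8.185 - j10.86 V
  V3 = 120·(cos(-154.6°) + j·sin(-154.6°)) = -108.4 - j51.47 V
Step 2 — Sum components: V_total = -112.2 - j68.84 V.
Step 3 — Convert to polar: |V_total| = 131.7 V, ∠V_total = -148.5°.

V_total = 131.7∠-148.5° V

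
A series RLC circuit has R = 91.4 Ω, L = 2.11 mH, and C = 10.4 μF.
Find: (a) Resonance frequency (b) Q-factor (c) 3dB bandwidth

Step 1 — Resonance: ω₀ = 1/√(LC) = 1/√(0.00211·1.04e-05) = 6751 rad/s.
Step 2 — f₀ = ω₀/(2π) = 1074 Hz.
Step 3 — Series Q: Q = ω₀L/R = 6751·0.00211/91.4 = 0.1558.
Step 4 — Bandwidth: Δω = ω₀/Q = 4.332e+04 rad/s; BW = Δω/(2π) = 6894 Hz.

(a) f₀ = 1074 Hz  (b) Q = 0.1558  (c) BW = 6894 Hz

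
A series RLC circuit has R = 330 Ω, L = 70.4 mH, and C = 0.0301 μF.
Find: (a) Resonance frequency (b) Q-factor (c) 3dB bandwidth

Step 1 — Resonance: ω₀ = 1/√(LC) = 1/√(0.0704·3.01e-08) = 2.172e+04 rad/s.
Step 2 — f₀ = ω₀/(2π) = 3457 Hz.
Step 3 — Series Q: Q = ω₀L/R = 2.172e+04·0.0704/330 = 4.634.
Step 4 — Bandwidth: Δω = ω₀/Q = 4688 rad/s; BW = Δω/(2π) = 746 Hz.

(a) f₀ = 3457 Hz  (b) Q = 4.634  (c) BW = 746 Hz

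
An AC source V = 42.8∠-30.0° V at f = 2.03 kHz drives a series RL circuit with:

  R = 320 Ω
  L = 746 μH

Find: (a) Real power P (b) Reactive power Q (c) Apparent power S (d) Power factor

Step 1 — Angular frequency: ω = 2π·f = 2π·2030 = 1.275e+04 rad/s.
Step 2 — Component impedances:
  R: Z = R = 320 Ω
  L: Z = jωL = j·1.275e+04·0.000746 = 0 + j9.515 Ω
Step 3 — Series combination: Z_total = R + L = 320 + j9.515 Ω = 320.1∠1.7° Ω.
Step 4 — Source phasor: V = 42.8∠-30.0° V = 37.07 - j21.4 V.
Step 5 — Current: I = V / Z = 0.1137 - j0.07026 A = 0.1337∠-31.7° A.
Step 6 — Complex power: S = V·I* = 5.719 + j0.1701 VA.
Step 7 — Real power: P = Re(S) = 5.719 W.
Step 8 — Reactive power: Q = Im(S) = 0.1701 VAR.
Step 9 — Apparent power: |S| = 5.722 VA.
Step 10 — Power factor: PF = P/|S| = 0.9996 (lagging).

(a) P = 5.719 W  (b) Q = 0.1701 VAR  (c) S = 5.722 VA  (d) PF = 0.9996 (lagging)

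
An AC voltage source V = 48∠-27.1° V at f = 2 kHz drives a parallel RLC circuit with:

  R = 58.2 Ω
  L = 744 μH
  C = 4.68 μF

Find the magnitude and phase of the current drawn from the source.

Step 1 — Angular frequency: ω = 2π·f = 2π·2000 = 1.257e+04 rad/s.
Step 2 — Component impedances:
  R: Z = R = 58.2 Ω
  L: Z = jωL = j·1.257e+04·0.000744 = 0 + j9.349 Ω
  C: Z = 1/(jωC) = -j/(ω·C) = 0 - j17 Ω
Step 3 — Parallel combination: 1/Z_total = 1/R + 1/L + 1/C; Z_total = 6.574 + j18.42 Ω = 19.56∠70.4° Ω.
Step 4 — Source phasor: V = 48∠-27.1° V = 42.73 - j21.87 V.
Step 5 — Ohm's law: I = V / Z_total = (42.73 - j21.87) / (6.574 + j18.42) = -0.3186 - j2.433 A.
Step 6 — Convert to polar: |I| = 2.454 A, ∠I = -97.5°.

I = 2.454∠-97.5° A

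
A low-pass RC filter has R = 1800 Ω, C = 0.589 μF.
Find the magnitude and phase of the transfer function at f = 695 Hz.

Step 1 — Angular frequency: ω = 2π·695 = 4367 rad/s.
Step 2 — Transfer function: H(jω) = 1/(1 + jωRC).
Step 3 — Denominator: 1 + jωRC = 1 + j·4367·1800·5.89e-07 = 1 + j4.63.
Step 4 — H = 0.04458 - j0.2064.
Step 5 — Magnitude: |H| = 0.2111 (-13.5 dB); phase: φ = -77.8°.

|H| = 0.2111 (-13.5 dB), φ = -77.8°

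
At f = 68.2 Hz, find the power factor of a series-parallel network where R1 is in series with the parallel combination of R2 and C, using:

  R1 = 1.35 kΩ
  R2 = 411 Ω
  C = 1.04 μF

Step 1 — Angular frequency: ω = 2π·f = 2π·68.2 = 428.5 rad/s.
Step 2 — Component impedances:
  R1: Z = R = 1350 Ω
  R2: Z = R = 411 Ω
  C: Z = 1/(jωC) = -j/(ω·C) = 0 - j2244 Ω
Step 3 — Parallel branch: R2 || C = 1/(1/R2 + 1/C) = 397.7 - j72.84 Ω.
Step 4 — Series with R1: Z_total = R1 + (R2 || C) = 1748 - j72.84 Ω = 1749∠-2.4° Ω.
Step 5 — Power factor: PF = cos(φ) = Re(Z)/|Z| = 1747.7/1749.2 = 0.9991.
Step 6 — Type: Im(Z) = -72.84 ⇒ leading (phase φ = -2.4°).

PF = 0.9991 (leading, φ = -2.4°)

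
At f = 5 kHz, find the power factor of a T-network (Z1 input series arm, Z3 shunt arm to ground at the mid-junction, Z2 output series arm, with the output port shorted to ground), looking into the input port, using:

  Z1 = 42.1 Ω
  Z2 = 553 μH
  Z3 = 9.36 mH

Step 1 — Angular frequency: ω = 2π·f = 2π·5000 = 3.142e+04 rad/s.
Step 2 — Component impedances:
  Z1: Z = R = 42.1 Ω
  Z2: Z = jωL = j·3.142e+04·0.000553 = 0 + j17.37 Ω
  Z3: Z = jωL = j·3.142e+04·0.00936 = 0 + j294.1 Ω
Step 3 — With the output port shorted to ground, the output series arm Z2 runs from the junction to ground; the shunt arm Z3 also runs from the junction to ground. They appear in parallel: Z3 || Z2 = 0 + j16.4 Ω.
Step 4 — Series with input arm Z1: Z_in = Z1 + (Z3 || Z2) = 42.1 + j16.4 Ω = 45.18∠21.3° Ω.
Step 5 — Power factor: PF = cos(φ) = Re(Z)/|Z| = 42.1/45.18 = 0.9318.
Step 6 — Type: Im(Z) = 16.4 ⇒ lagging (phase φ = 21.3°).

PF = 0.9318 (lagging, φ = 21.3°)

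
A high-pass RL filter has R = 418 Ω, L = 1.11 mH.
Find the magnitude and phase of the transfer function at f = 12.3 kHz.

Step 1 — Angular frequency: ω = 2π·1.23e+04 = 7.728e+04 rad/s.
Step 2 — Transfer function: H(jω) = jωL/(R + jωL).
Step 3 — Numerator jωL = j·85.78; denominator R + jωL = 418 + j85.78.
Step 4 — H = 0.04042 + j0.1969.
Step 5 — Magnitude: |H| = 0.201 (-13.9 dB); phase: φ = 78.4°.

|H| = 0.201 (-13.9 dB), φ = 78.4°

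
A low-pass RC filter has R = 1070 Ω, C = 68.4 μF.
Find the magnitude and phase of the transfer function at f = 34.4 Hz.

Step 1 — Angular frequency: ω = 2π·34.4 = 216.1 rad/s.
Step 2 — Transfer function: H(jω) = 1/(1 + jωRC).
Step 3 — Denominator: 1 + jωRC = 1 + j·216.1·1070·6.84e-05 = 1 + j15.82.
Step 4 — H = 0.00398 - j0.06296.
Step 5 — Magnitude: |H| = 0.06309 (-24.0 dB); phase: φ = -86.4°.

|H| = 0.06309 (-24.0 dB), φ = -86.4°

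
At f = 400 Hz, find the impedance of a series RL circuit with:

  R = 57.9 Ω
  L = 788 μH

Step 1 — Angular frequency: ω = 2π·f = 2π·400 = 2513 rad/s.
Step 2 — Component impedances:
  R: Z = R = 57.9 Ω
  L: Z = jωL = j·2513·0.000788 = 0 + j1.98 Ω
Step 3 — Series combination: Z_total = R + L = 57.9 + j1.98 Ω = 57.93∠2.0° Ω.

Z = 57.9 + j1.98 Ω = 57.93∠2.0° Ω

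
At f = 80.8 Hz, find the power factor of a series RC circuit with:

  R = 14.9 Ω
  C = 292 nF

Step 1 — Angular frequency: ω = 2π·f = 2π·80.8 = 507.7 rad/s.
Step 2 — Component impedances:
  R: Z = R = 14.9 Ω
  C: Z = 1/(jωC) = -j/(ω·C) = 0 - j6746 Ω
Step 3 — Series combination: Z_total = R + C = 14.9 - j6746 Ω = 6746∠-89.9° Ω.
Step 4 — Power factor: PF = cos(φ) = Re(Z)/|Z| = 14.9/6746 = 0.002209.
Step 5 — Type: Im(Z) = -6746 ⇒ leading (phase φ = -89.9°).

PF = 0.002209 (leading, φ = -89.9°)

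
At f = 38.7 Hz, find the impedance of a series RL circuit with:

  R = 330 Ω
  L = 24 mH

Step 1 — Angular frequency: ω = 2π·f = 2π·38.7 = 243.2 rad/s.
Step 2 — Component impedances:
  R: Z = R = 330 Ω
  L: Z = jωL = j·243.2·0.024 = 0 + j5.836 Ω
Step 3 — Series combination: Z_total = R + L = 330 + j5.836 Ω = 330.1∠1.0° Ω.

Z = 330 + j5.836 Ω = 330.1∠1.0° Ω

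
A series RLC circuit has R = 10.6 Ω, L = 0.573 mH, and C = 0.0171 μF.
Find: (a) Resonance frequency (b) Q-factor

Step 1 — Resonance condition Im(Z)=0 gives ω₀ = 1/√(LC).
Step 2 — ω₀ = 1/√(0.000573·1.71e-08) = 3.195e+05 rad/s.
Step 3 — f₀ = ω₀/(2π) = 5.084e+04 Hz.
Step 4 — Series Q: Q = ω₀L/R = 3.195e+05·0.000573/10.6 = 17.27.

(a) f₀ = 5.084e+04 Hz  (b) Q = 17.27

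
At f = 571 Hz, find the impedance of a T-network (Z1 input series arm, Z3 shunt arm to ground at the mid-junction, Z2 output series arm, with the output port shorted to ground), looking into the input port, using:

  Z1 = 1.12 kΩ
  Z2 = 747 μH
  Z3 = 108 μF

Step 1 — Angular frequency: ω = 2π·f = 2π·571 = 3588 rad/s.
Step 2 — Component impedances:
  Z1: Z = R = 1120 Ω
  Z2: Z = jωL = j·3588·0.000747 = 0 + j2.68 Ω
  Z3: Z = 1/(jωC) = -j/(ω·C) = 0 - j2.581 Ω
Step 3 — With the output port shorted to ground, the output series arm Z2 runs from the junction to ground; the shunt arm Z3 also runs from the junction to ground. They appear in parallel: Z3 || Z2 = 0 - j69.74 Ω.
Step 4 — Series with input arm Z1: Z_in = Z1 + (Z3 || Z2) = 1120 - j69.74 Ω = 1122∠-3.6° Ω.

Z = 1120 - j69.74 Ω = 1122∠-3.6° Ω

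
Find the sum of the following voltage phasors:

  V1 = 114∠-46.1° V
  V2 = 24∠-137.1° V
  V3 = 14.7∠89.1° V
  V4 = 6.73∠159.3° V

Step 1 — Convert each phasor to rectangular form:
  V1 = 114·(cos(-46.1°) + j·sin(-46.1°)) = 79.05 - j82.14 V
  V2 = 24·(cos(-137.1°) + j·sin(-137.1°)) = -17.58 - j16.34 V
  V3 = 14.7·(cos(89.1°) + j·sin(89.1°)) = 0.2309 + j14.7 V
  V4 = 6.73·(cos(159.3°) + j·sin(159.3°)) = -6.296 + j2.379 V
Step 2 — Sum components: V_total = 55.4 - j81.4 V.
Step 3 — Convert to polar: |V_total| = 98.47 V, ∠V_total = -55.8°.

V_total = 98.47∠-55.8° V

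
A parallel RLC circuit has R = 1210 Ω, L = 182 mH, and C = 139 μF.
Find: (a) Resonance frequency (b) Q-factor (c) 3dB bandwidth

Step 1 — Resonance: ω₀ = 1/√(LC) = 1/√(0.182·0.000139) = 198.8 rad/s.
Step 2 — f₀ = ω₀/(2π) = 31.64 Hz.
Step 3 — Parallel Q: Q = R/(ω₀L) = 1210/(198.8·0.182) = 33.44.
Step 4 — Bandwidth: Δω = ω₀/Q = 5.946 rad/s; BW = Δω/(2π) = 0.9463 Hz.

(a) f₀ = 31.64 Hz  (b) Q = 33.44  (c) BW = 0.9463 Hz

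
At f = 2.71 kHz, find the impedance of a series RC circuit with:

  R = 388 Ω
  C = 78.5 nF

Step 1 — Angular frequency: ω = 2π·f = 2π·2710 = 1.703e+04 rad/s.
Step 2 — Component impedances:
  R: Z = R = 388 Ω
  C: Z = 1/(jωC) = -j/(ω·C) = 0 - j748.1 Ω
Step 3 — Series combination: Z_total = R + C = 388 - j748.1 Ω = 842.8∠-62.6° Ω.

Z = 388 - j748.1 Ω = 842.8∠-62.6° Ω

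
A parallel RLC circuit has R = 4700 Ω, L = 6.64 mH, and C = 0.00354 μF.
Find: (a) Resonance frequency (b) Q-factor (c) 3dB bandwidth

Step 1 — Resonance: ω₀ = 1/√(LC) = 1/√(0.00664·3.54e-09) = 2.063e+05 rad/s.
Step 2 — f₀ = ω₀/(2π) = 3.283e+04 Hz.
Step 3 — Parallel Q: Q = R/(ω₀L) = 4700/(2.063e+05·0.00664) = 3.432.
Step 4 — Bandwidth: Δω = ω₀/Q = 6.01e+04 rad/s; BW = Δω/(2π) = 9566 Hz.

(a) f₀ = 3.283e+04 Hz  (b) Q = 3.432  (c) BW = 9566 Hz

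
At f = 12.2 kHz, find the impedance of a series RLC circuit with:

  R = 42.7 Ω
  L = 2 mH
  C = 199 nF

Step 1 — Angular frequency: ω = 2π·f = 2π·1.22e+04 = 7.665e+04 rad/s.
Step 2 — Component impedances:
  R: Z = R = 42.7 Ω
  L: Z = jωL = j·7.665e+04·0.002 = 0 + j153.3 Ω
  C: Z = 1/(jωC) = -j/(ω·C) = 0 - j65.56 Ω
Step 3 — Series combination: Z_total = R + L + C = 42.7 + j87.75 Ω = 97.59∠64.1° Ω.

Z = 42.7 + j87.75 Ω = 97.59∠64.1° Ω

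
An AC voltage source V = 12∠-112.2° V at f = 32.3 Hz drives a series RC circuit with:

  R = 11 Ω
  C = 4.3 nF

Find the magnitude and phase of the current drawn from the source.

Step 1 — Angular frequency: ω = 2π·f = 2π·32.3 = 202.9 rad/s.
Step 2 — Component impedances:
  R: Z = R = 11 Ω
  C: Z = 1/(jωC) = -j/(ω·C) = 0 - j1.146e+06 Ω
Step 3 — Series combination: Z_total = R + C = 11 - j1.146e+06 Ω = 1.146e+06∠-90.0° Ω.
Step 4 — Source phasor: V = 12∠-112.2° V = -4.534 - j11.11 V.
Step 5 — Ohm's law: I = V / Z_total = (-4.534 - j11.11) / (11 - j1.146e+06) = 9.696e-06 - j3.957e-06 A.
Step 6 — Convert to polar: |I| = 1.047e-05 A, ∠I = -22.2°.

I = 1.047e-05∠-22.2° A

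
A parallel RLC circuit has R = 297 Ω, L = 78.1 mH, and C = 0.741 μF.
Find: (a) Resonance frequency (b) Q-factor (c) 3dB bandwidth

Step 1 — Resonance: ω₀ = 1/√(LC) = 1/√(0.0781·7.41e-07) = 4157 rad/s.
Step 2 — f₀ = ω₀/(2π) = 661.6 Hz.
Step 3 — Parallel Q: Q = R/(ω₀L) = 297/(4157·0.0781) = 0.9148.
Step 4 — Bandwidth: Δω = ω₀/Q = 4544 rad/s; BW = Δω/(2π) = 723.2 Hz.

(a) f₀ = 661.6 Hz  (b) Q = 0.9148  (c) BW = 723.2 Hz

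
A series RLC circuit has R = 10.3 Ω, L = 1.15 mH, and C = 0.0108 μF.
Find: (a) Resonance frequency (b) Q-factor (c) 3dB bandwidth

Step 1 — Resonance: ω₀ = 1/√(LC) = 1/√(0.00115·1.08e-08) = 2.838e+05 rad/s.
Step 2 — f₀ = ω₀/(2π) = 4.516e+04 Hz.
Step 3 — Series Q: Q = ω₀L/R = 2.838e+05·0.00115/10.3 = 31.68.
Step 4 — Bandwidth: Δω = ω₀/Q = 8957 rad/s; BW = Δω/(2π) = 1425 Hz.

(a) f₀ = 4.516e+04 Hz  (b) Q = 31.68  (c) BW = 1425 Hz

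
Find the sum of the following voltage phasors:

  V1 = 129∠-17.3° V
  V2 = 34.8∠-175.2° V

Step 1 — Convert each phasor to rectangular form:
  V1 = 129·(cos(-17.3°) + j·sin(-17.3°)) = 123.2 - j38.36 V
  V2 = 34.8·(cos(-175.2°) + j·sin(-175.2°)) = -34.68 - j2.912 V
Step 2 — Sum components: V_total = 88.49 - j41.27 V.
Step 3 — Convert to polar: |V_total| = 97.64 V, ∠V_total = -25.0°.

V_total = 97.64∠-25.0° V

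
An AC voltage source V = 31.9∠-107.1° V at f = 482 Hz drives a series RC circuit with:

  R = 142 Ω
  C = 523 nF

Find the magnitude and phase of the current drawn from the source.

Step 1 — Angular frequency: ω = 2π·f = 2π·482 = 3028 rad/s.
Step 2 — Component impedances:
  R: Z = R = 142 Ω
  C: Z = 1/(jωC) = -j/(ω·C) = 0 - j631.4 Ω
Step 3 — Series combination: Z_total = R + C = 142 - j631.4 Ω = 647.1∠-77.3° Ω.
Step 4 — Source phasor: V = 31.9∠-107.1° V = -9.38 - j30.49 V.
Step 5 — Ohm's law: I = V / Z_total = (-9.38 - j30.49) / (142 - j631.4) = 0.04279 - j0.02448 A.
Step 6 — Convert to polar: |I| = 0.0493 A, ∠I = -29.8°.

I = 0.0493∠-29.8° A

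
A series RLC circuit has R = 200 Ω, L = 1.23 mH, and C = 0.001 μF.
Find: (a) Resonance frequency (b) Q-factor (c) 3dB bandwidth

Step 1 — Resonance: ω₀ = 1/√(LC) = 1/√(0.00123·1e-09) = 9.017e+05 rad/s.
Step 2 — f₀ = ω₀/(2π) = 1.435e+05 Hz.
Step 3 — Series Q: Q = ω₀L/R = 9.017e+05·0.00123/200 = 5.545.
Step 4 — Bandwidth: Δω = ω₀/Q = 1.626e+05 rad/s; BW = Δω/(2π) = 2.588e+04 Hz.

(a) f₀ = 1.435e+05 Hz  (b) Q = 5.545  (c) BW = 2.588e+04 Hz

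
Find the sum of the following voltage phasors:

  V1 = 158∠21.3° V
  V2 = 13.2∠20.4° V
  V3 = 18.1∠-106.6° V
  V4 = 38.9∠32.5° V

Step 1 — Convert each phasor to rectangular form:
  V1 = 158·(cos(21.3°) + j·sin(21.3°)) = 147.2 + j57.39 V
  V2 = 13.2·(cos(20.4°) + j·sin(20.4°)) = 12.37 + j4.601 V
  V3 = 18.1·(cos(-106.6°) + j·sin(-106.6°)) = -5.171 - j17.35 V
  V4 = 38.9·(cos(32.5°) + j·sin(32.5°)) = 32.81 + j20.9 V
Step 2 — Sum components: V_total = 187.2 + j65.55 V.
Step 3 — Convert to polar: |V_total| = 198.4 V, ∠V_total = 19.3°.

V_total = 198.4∠19.3° V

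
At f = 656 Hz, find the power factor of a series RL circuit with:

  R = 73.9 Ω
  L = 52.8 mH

Step 1 — Angular frequency: ω = 2π·f = 2π·656 = 4122 rad/s.
Step 2 — Component impedances:
  R: Z = R = 73.9 Ω
  L: Z = jωL = j·4122·0.0528 = 0 + j217.6 Ω
Step 3 — Series combination: Z_total = R + L = 73.9 + j217.6 Ω = 229.8∠71.2° Ω.
Step 4 — Power factor: PF = cos(φ) = Re(Z)/|Z| = 73.9/229.83 = 0.3215.
Step 5 — Type: Im(Z) = 217.6 ⇒ lagging (phase φ = 71.2°).

PF = 0.3215 (lagging, φ = 71.2°)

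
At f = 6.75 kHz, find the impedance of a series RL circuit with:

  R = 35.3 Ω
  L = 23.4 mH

Step 1 — Angular frequency: ω = 2π·f = 2π·6750 = 4.241e+04 rad/s.
Step 2 — Component impedances:
  R: Z = R = 35.3 Ω
  L: Z = jωL = j·4.241e+04·0.0234 = 0 + j992.4 Ω
Step 3 — Series combination: Z_total = R + L = 35.3 + j992.4 Ω = 993.1∠88.0° Ω.

Z = 35.3 + j992.4 Ω = 993.1∠88.0° Ω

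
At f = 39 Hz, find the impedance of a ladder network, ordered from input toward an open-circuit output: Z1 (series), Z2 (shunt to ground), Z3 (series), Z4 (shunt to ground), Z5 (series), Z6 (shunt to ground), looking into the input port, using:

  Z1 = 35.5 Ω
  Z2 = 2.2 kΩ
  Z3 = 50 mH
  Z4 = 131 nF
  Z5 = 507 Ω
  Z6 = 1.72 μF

Step 1 — Angular frequency: ω = 2π·f = 2π·39 = 245 rad/s.
Step 2 — Component impedances:
  Z1: Z = R = 35.5 Ω
  Z2: Z = R = 2200 Ω
  Z3: Z = jωL = j·245·0.05 = 0 + j12.25 Ω
  Z4: Z = 1/(jωC) = -j/(ω·C) = 0 - j3.115e+04 Ω
  Z5: Z = R = 507 Ω
  Z6: Z = 1/(jωC) = -j/(ω·C) = 0 - j2373 Ω
Step 3 — Ladder network (open output): work backward from the far end, alternating series and parallel combinations. Z_in = 1153 - j902.5 Ω = 1464∠-38.1° Ω.

Z = 1153 - j902.5 Ω = 1464∠-38.1° Ω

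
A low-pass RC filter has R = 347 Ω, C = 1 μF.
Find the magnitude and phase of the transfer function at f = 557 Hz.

Step 1 — Angular frequency: ω = 2π·557 = 3500 rad/s.
Step 2 — Transfer function: H(jω) = 1/(1 + jωRC).
Step 3 — Denominator: 1 + jωRC = 1 + j·3500·347·1e-06 = 1 + j1.214.
Step 4 — H = 0.4041 - j0.4907.
Step 5 — Magnitude: |H| = 0.6357 (-3.9 dB); phase: φ = -50.5°.

|H| = 0.6357 (-3.9 dB), φ = -50.5°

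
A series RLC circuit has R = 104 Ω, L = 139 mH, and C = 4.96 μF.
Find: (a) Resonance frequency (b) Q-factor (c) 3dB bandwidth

Step 1 — Resonance: ω₀ = 1/√(LC) = 1/√(0.139·4.96e-06) = 1204 rad/s.
Step 2 — f₀ = ω₀/(2π) = 191.7 Hz.
Step 3 — Series Q: Q = ω₀L/R = 1204·0.139/104 = 1.61.
Step 4 — Bandwidth: Δω = ω₀/Q = 748.2 rad/s; BW = Δω/(2π) = 119.1 Hz.

(a) f₀ = 191.7 Hz  (b) Q = 1.61  (c) BW = 119.1 Hz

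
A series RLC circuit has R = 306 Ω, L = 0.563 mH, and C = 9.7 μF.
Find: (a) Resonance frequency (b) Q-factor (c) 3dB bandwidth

Step 1 — Resonance: ω₀ = 1/√(LC) = 1/√(0.000563·9.7e-06) = 1.353e+04 rad/s.
Step 2 — f₀ = ω₀/(2π) = 2154 Hz.
Step 3 — Series Q: Q = ω₀L/R = 1.353e+04·0.000563/306 = 0.0249.
Step 4 — Bandwidth: Δω = ω₀/Q = 5.435e+05 rad/s; BW = Δω/(2π) = 8.65e+04 Hz.

(a) f₀ = 2154 Hz  (b) Q = 0.0249  (c) BW = 8.65e+04 Hz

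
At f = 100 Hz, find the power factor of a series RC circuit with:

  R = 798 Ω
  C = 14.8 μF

Step 1 — Angular frequency: ω = 2π·f = 2π·100 = 628.3 rad/s.
Step 2 — Component impedances:
  R: Z = R = 798 Ω
  C: Z = 1/(jωC) = -j/(ω·C) = 0 - j107.5 Ω
Step 3 — Series combination: Z_total = R + C = 798 - j107.5 Ω = 805.2∠-7.7° Ω.
Step 4 — Power factor: PF = cos(φ) = Re(Z)/|Z| = 798/805.21 = 0.991.
Step 5 — Type: Im(Z) = -107.5 ⇒ leading (phase φ = -7.7°).

PF = 0.991 (leading, φ = -7.7°)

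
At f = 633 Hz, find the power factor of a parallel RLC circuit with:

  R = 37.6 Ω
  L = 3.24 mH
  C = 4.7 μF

Step 1 — Angular frequency: ω = 2π·f = 2π·633 = 3977 rad/s.
Step 2 — Component impedances:
  R: Z = R = 37.6 Ω
  L: Z = jωL = j·3977·0.00324 = 0 + j12.89 Ω
  C: Z = 1/(jωC) = -j/(ω·C) = 0 - j53.5 Ω
Step 3 — Parallel combination: 1/Z_total = 1/R + 1/L + 1/C; Z_total = 6.366 + j14.1 Ω = 15.47∠65.7° Ω.
Step 4 — Power factor: PF = cos(φ) = Re(Z)/|Z| = 6.366/15.47 = 0.4115.
Step 5 — Type: Im(Z) = 14.1 ⇒ lagging (phase φ = 65.7°).

PF = 0.4115 (lagging, φ = 65.7°)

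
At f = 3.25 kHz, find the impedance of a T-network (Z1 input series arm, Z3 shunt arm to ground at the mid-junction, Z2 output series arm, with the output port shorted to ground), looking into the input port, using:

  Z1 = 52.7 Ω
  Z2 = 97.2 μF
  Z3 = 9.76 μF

Step 1 — Angular frequency: ω = 2π·f = 2π·3250 = 2.042e+04 rad/s.
Step 2 — Component impedances:
  Z1: Z = R = 52.7 Ω
  Z2: Z = 1/(jωC) = -j/(ω·C) = 0 - j0.5038 Ω
  Z3: Z = 1/(jωC) = -j/(ω·C) = 0 - j5.017 Ω
Step 3 — With the output port shorted to ground, the output series arm Z2 runs from the junction to ground; the shunt arm Z3 also runs from the junction to ground. They appear in parallel: Z3 || Z2 = 0 - j0.4578 Ω.
Step 4 — Series with input arm Z1: Z_in = Z1 + (Z3 || Z2) = 52.7 - j0.4578 Ω = 52.7∠-0.5° Ω.

Z = 52.7 - j0.4578 Ω = 52.7∠-0.5° Ω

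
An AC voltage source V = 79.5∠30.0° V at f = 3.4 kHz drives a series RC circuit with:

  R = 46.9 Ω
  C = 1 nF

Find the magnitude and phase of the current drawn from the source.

Step 1 — Angular frequency: ω = 2π·f = 2π·3400 = 2.136e+04 rad/s.
Step 2 — Component impedances:
  R: Z = R = 46.9 Ω
  C: Z = 1/(jωC) = -j/(ω·C) = 0 - j4.681e+04 Ω
Step 3 — Series combination: Z_total = R + C = 46.9 - j4.681e+04 Ω = 4.681e+04∠-89.9° Ω.
Step 4 — Source phasor: V = 79.5∠30.0° V = 68.85 + j39.75 V.
Step 5 — Ohm's law: I = V / Z_total = (68.85 + j39.75) / (46.9 - j4.681e+04) = -0.0008477 + j0.001472 A.
Step 6 — Convert to polar: |I| = 0.001698 A, ∠I = 119.9°.

I = 0.001698∠119.9° A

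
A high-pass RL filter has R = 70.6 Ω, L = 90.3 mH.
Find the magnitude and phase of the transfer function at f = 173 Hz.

Step 1 — Angular frequency: ω = 2π·173 = 1087 rad/s.
Step 2 — Transfer function: H(jω) = jωL/(R + jωL).
Step 3 — Numerator jωL = j·98.16; denominator R + jωL = 70.6 + j98.16.
Step 4 — H = 0.659 + j0.474.
Step 5 — Magnitude: |H| = 0.8118 (-1.8 dB); phase: φ = 35.7°.

|H| = 0.8118 (-1.8 dB), φ = 35.7°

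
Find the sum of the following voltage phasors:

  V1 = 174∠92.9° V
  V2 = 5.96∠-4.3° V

Step 1 — Convert each phasor to rectangular form:
  V1 = 174·(cos(92.9°) + j·sin(92.9°)) = -8.803 + j173.8 V
  V2 = 5.96·(cos(-4.3°) + j·sin(-4.3°)) = 5.943 - j0.4469 V
Step 2 — Sum components: V_total = -2.86 + j173.3 V.
Step 3 — Convert to polar: |V_total| = 173.4 V, ∠V_total = 90.9°.

V_total = 173.4∠90.9° V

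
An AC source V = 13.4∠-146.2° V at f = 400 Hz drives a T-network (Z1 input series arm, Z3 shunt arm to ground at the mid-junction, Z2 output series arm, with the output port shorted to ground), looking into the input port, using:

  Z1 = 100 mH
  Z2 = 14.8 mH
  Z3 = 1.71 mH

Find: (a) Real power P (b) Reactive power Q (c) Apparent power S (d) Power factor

Step 1 — Angular frequency: ω = 2π·f = 2π·400 = 2513 rad/s.
Step 2 — Component impedances:
  Z1: Z = jωL = j·2513·0.1 = 0 + j251.3 Ω
  Z2: Z = jωL = j·2513·0.0148 = 0 + j37.2 Ω
  Z3: Z = jωL = j·2513·0.00171 = 0 + j4.298 Ω
Step 3 — With the output port shorted to ground, the output series arm Z2 runs from the junction to ground; the shunt arm Z3 also runs from the junction to ground. They appear in parallel: Z3 || Z2 = 0 + j3.853 Ω.
Step 4 — Series with input arm Z1: Z_in = Z1 + (Z3 || Z2) = 0 + j255.2 Ω = 255.2∠90.0° Ω.
Step 5 — Source phasor: V = 13.4∠-146.2° V = -11.14 - j7.454 V.
Step 6 — Current: I = V / Z = -0.02921 + j0.04364 A = 0.05251∠123.8° A.
Step 7 — Complex power: S = V·I* = 0 + j0.7037 VA.
Step 8 — Real power: P = Re(S) = 0 W.
Step 9 — Reactive power: Q = Im(S) = 0.7037 VAR.
Step 10 — Apparent power: |S| = 0.7037 VA.
Step 11 — Power factor: PF = P/|S| = 0 (lagging).

(a) P = 0 W  (b) Q = 0.7037 VAR  (c) S = 0.7037 VA  (d) PF = 0 (lagging)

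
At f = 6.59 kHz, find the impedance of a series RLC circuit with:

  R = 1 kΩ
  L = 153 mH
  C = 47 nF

Step 1 — Angular frequency: ω = 2π·f = 2π·6590 = 4.141e+04 rad/s.
Step 2 — Component impedances:
  R: Z = R = 1000 Ω
  L: Z = jωL = j·4.141e+04·0.153 = 0 + j6335 Ω
  C: Z = 1/(jωC) = -j/(ω·C) = 0 - j513.9 Ω
Step 3 — Series combination: Z_total = R + L + C = 1000 + j5821 Ω = 5907∠80.3° Ω.

Z = 1000 + j5821 Ω = 5907∠80.3° Ω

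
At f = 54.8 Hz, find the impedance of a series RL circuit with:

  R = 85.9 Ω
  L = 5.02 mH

Step 1 — Angular frequency: ω = 2π·f = 2π·54.8 = 344.3 rad/s.
Step 2 — Component impedances:
  R: Z = R = 85.9 Ω
  L: Z = jωL = j·344.3·0.00502 = 0 + j1.728 Ω
Step 3 — Series combination: Z_total = R + L = 85.9 + j1.728 Ω = 85.92∠1.2° Ω.

Z = 85.9 + j1.728 Ω = 85.92∠1.2° Ω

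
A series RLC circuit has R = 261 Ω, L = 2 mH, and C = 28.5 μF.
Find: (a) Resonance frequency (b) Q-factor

Step 1 — Resonance condition Im(Z)=0 gives ω₀ = 1/√(LC).
Step 2 — ω₀ = 1/√(0.002·2.85e-05) = 4189 rad/s.
Step 3 — f₀ = ω₀/(2π) = 666.6 Hz.
Step 4 — Series Q: Q = ω₀L/R = 4189·0.002/261 = 0.0321.

(a) f₀ = 666.6 Hz  (b) Q = 0.0321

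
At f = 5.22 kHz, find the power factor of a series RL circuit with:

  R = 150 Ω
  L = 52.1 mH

Step 1 — Angular frequency: ω = 2π·f = 2π·5220 = 3.28e+04 rad/s.
Step 2 — Component impedances:
  R: Z = R = 150 Ω
  L: Z = jωL = j·3.28e+04·0.0521 = 0 + j1709 Ω
Step 3 — Series combination: Z_total = R + L = 150 + j1709 Ω = 1715∠85.0° Ω.
Step 4 — Power factor: PF = cos(φ) = Re(Z)/|Z| = 150/1715.36 = 0.08745.
Step 5 — Type: Im(Z) = 1709 ⇒ lagging (phase φ = 85.0°).

PF = 0.08745 (lagging, φ = 85.0°)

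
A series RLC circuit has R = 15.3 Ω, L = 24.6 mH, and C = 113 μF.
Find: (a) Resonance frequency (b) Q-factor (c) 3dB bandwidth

Step 1 — Resonance: ω₀ = 1/√(LC) = 1/√(0.0246·0.000113) = 599.8 rad/s.
Step 2 — f₀ = ω₀/(2π) = 95.46 Hz.
Step 3 — Series Q: Q = ω₀L/R = 599.8·0.0246/15.3 = 0.9644.
Step 4 — Bandwidth: Δω = ω₀/Q = 622 rad/s; BW = Δω/(2π) = 98.99 Hz.

(a) f₀ = 95.46 Hz  (b) Q = 0.9644  (c) BW = 98.99 Hz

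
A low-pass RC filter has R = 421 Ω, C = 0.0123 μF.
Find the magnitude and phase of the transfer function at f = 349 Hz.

Step 1 — Angular frequency: ω = 2π·349 = 2193 rad/s.
Step 2 — Transfer function: H(jω) = 1/(1 + jωRC).
Step 3 — Denominator: 1 + jωRC = 1 + j·2193·421·1.23e-08 = 1 + j0.01136.
Step 4 — H = 0.9999 - j0.01135.
Step 5 — Magnitude: |H| = 0.9999 (-0.0 dB); phase: φ = -0.7°.

|H| = 0.9999 (-0.0 dB), φ = -0.7°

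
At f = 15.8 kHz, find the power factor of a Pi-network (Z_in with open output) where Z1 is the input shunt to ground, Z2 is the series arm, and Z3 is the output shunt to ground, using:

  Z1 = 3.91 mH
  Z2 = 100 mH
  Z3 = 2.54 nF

Step 1 — Angular frequency: ω = 2π·f = 2π·1.58e+04 = 9.927e+04 rad/s.
Step 2 — Component impedances:
  Z1: Z = jωL = j·9.927e+04·0.00391 = 0 + j388.2 Ω
  Z2: Z = jωL = j·9.927e+04·0.1 = 0 + j9927 Ω
  Z3: Z = 1/(jωC) = -j/(ω·C) = 0 - j3966 Ω
Step 3 — With open output, the series arm Z2 and the output shunt Z3 appear in series to ground: Z2 + Z3 = 0 + j5962 Ω.
Step 4 — Parallel with input shunt Z1: Z_in = Z1 || (Z2 + Z3) = 0 + j364.4 Ω = 364.4∠90.0° Ω.
Step 5 — Power factor: PF = cos(φ) = Re(Z)/|Z| = -0/364.4 = -0.
Step 6 — Type: Im(Z) = 364.4 ⇒ lagging (phase φ = 90.0°).

PF = -0 (lagging, φ = 90.0°)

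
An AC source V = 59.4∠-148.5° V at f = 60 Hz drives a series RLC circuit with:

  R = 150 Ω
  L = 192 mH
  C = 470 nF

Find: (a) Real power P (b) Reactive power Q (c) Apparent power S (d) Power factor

Step 1 — Angular frequency: ω = 2π·f = 2π·60 = 377 rad/s.
Step 2 — Component impedances:
  R: Z = R = 150 Ω
  L: Z = jωL = j·377·0.192 = 0 + j72.38 Ω
  C: Z = 1/(jωC) = -j/(ω·C) = 0 - j5644 Ω
Step 3 — Series combination: Z_total = R + L + C = 150 - j5571 Ω = 5573∠-88.5° Ω.
Step 4 — Source phasor: V = 59.4∠-148.5° V = -50.65 - j31.04 V.
Step 5 — Current: I = V / Z = 0.005322 - j0.009234 A = 0.01066∠-60.0° A.
Step 6 — Complex power: S = V·I* = 0.01704 - j0.6328 VA.
Step 7 — Real power: P = Re(S) = 0.01704 W.
Step 8 — Reactive power: Q = Im(S) = -0.6328 VAR.
Step 9 — Apparent power: |S| = 0.6331 VA.
Step 10 — Power factor: PF = P/|S| = 0.02691 (leading).

(a) P = 0.01704 W  (b) Q = -0.6328 VAR  (c) S = 0.6331 VA  (d) PF = 0.02691 (leading)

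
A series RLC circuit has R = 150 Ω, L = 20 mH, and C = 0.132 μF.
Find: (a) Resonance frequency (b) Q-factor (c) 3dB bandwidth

Step 1 — Resonance condition Im(Z)=0 gives ω₀ = 1/√(LC).
Step 2 — ω₀ = 1/√(0.02·1.32e-07) = 1.946e+04 rad/s.
Step 3 — f₀ = ω₀/(2π) = 3098 Hz.
Step 4 — Series Q: Q = ω₀L/R = 1.946e+04·0.02/150 = 2.595.
Step 5 — 3dB bandwidth: Δω = ω₀/Q = 7500 rad/s; BW = Δω/(2π) = 1194 Hz.

(a) f₀ = 3098 Hz  (b) Q = 2.595  (c) BW = 1194 Hz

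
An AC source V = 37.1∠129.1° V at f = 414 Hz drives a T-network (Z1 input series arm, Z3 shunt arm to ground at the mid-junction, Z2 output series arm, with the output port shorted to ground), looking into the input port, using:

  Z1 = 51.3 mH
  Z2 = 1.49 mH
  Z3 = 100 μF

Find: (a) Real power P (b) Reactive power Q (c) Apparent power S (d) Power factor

Step 1 — Angular frequency: ω = 2π·f = 2π·414 = 2601 rad/s.
Step 2 — Component impedances:
  Z1: Z = jωL = j·2601·0.0513 = 0 + j133.4 Ω
  Z2: Z = jωL = j·2601·0.00149 = 0 + j3.876 Ω
  Z3: Z = 1/(jωC) = -j/(ω·C) = 0 - j3.844 Ω
Step 3 — With the output port shorted to ground, the output series arm Z2 runs from the junction to ground; the shunt arm Z3 also runs from the junction to ground. They appear in parallel: Z3 || Z2 = 0 - j472.7 Ω.
Step 4 — Series with input arm Z1: Z_in = Z1 + (Z3 || Z2) = 0 - j339.2 Ω = 339.2∠-90.0° Ω.
Step 5 — Source phasor: V = 37.1∠129.1° V = -23.4 + j28.79 V.
Step 6 — Current: I = V / Z = -0.08487 - j0.06898 A = 0.1094∠-140.9° A.
Step 7 — Complex power: S = V·I* = 0 - j4.058 VA.
Step 8 — Real power: P = Re(S) = 0 W.
Step 9 — Reactive power: Q = Im(S) = -4.058 VAR.
Step 10 — Apparent power: |S| = 4.058 VA.
Step 11 — Power factor: PF = P/|S| = 0 (leading).

(a) P = 0 W  (b) Q = -4.058 VAR  (c) S = 4.058 VA  (d) PF = 0 (leading)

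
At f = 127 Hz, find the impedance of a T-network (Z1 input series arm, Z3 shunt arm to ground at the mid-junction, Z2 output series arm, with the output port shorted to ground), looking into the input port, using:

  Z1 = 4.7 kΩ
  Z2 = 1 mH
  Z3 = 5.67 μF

Step 1 — Angular frequency: ω = 2π·f = 2π·127 = 798 rad/s.
Step 2 — Component impedances:
  Z1: Z = R = 4700 Ω
  Z2: Z = jωL = j·798·0.001 = 0 + j0.798 Ω
  Z3: Z = 1/(jωC) = -j/(ω·C) = 0 - j221 Ω
Step 3 — With the output port shorted to ground, the output series arm Z2 runs from the junction to ground; the shunt arm Z3 also runs from the junction to ground. They appear in parallel: Z3 || Z2 = 0 + j0.8009 Ω.
Step 4 — Series with input arm Z1: Z_in = Z1 + (Z3 || Z2) = 4700 + j0.8009 Ω = 4700∠0.0° Ω.

Z = 4700 + j0.8009 Ω = 4700∠0.0° Ω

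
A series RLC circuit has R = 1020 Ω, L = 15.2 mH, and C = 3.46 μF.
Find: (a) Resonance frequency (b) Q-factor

Step 1 — Resonance condition Im(Z)=0 gives ω₀ = 1/√(LC).
Step 2 — ω₀ = 1/√(0.0152·3.46e-06) = 4361 rad/s.
Step 3 — f₀ = ω₀/(2π) = 694 Hz.
Step 4 — Series Q: Q = ω₀L/R = 4361·0.0152/1020 = 0.06498.

(a) f₀ = 694 Hz  (b) Q = 0.06498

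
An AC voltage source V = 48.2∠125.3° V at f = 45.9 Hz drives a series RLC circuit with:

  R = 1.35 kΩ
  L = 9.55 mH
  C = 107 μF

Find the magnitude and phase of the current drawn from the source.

Step 1 — Angular frequency: ω = 2π·f = 2π·45.9 = 288.4 rad/s.
Step 2 — Component impedances:
  R: Z = R = 1350 Ω
  L: Z = jωL = j·288.4·0.00955 = 0 + j2.754 Ω
  C: Z = 1/(jωC) = -j/(ω·C) = 0 - j32.41 Ω
Step 3 — Series combination: Z_total = R + L + C = 1350 - j29.65 Ω = 1350∠-1.3° Ω.
Step 4 — Source phasor: V = 48.2∠125.3° V = -27.85 + j39.34 V.
Step 5 — Ohm's law: I = V / Z_total = (-27.85 + j39.34) / (1350 - j29.65) = -0.02126 + j0.02867 A.
Step 6 — Convert to polar: |I| = 0.0357 A, ∠I = 126.6°.

I = 0.0357∠126.6° A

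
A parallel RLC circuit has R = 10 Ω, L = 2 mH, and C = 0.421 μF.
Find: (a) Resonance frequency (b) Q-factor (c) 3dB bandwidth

Step 1 — Resonance: ω₀ = 1/√(LC) = 1/√(0.002·4.21e-07) = 3.446e+04 rad/s.
Step 2 — f₀ = ω₀/(2π) = 5485 Hz.
Step 3 — Parallel Q: Q = R/(ω₀L) = 10/(3.446e+04·0.002) = 0.1451.
Step 4 — Bandwidth: Δω = ω₀/Q = 2.375e+05 rad/s; BW = Δω/(2π) = 3.78e+04 Hz.

(a) f₀ = 5485 Hz  (b) Q = 0.1451  (c) BW = 3.78e+04 Hz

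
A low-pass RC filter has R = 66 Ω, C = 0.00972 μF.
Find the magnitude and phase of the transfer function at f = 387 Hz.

Step 1 — Angular frequency: ω = 2π·387 = 2432 rad/s.
Step 2 — Transfer function: H(jω) = 1/(1 + jωRC).
Step 3 — Denominator: 1 + jωRC = 1 + j·2432·66·9.72e-09 = 1 + j0.00156.
Step 4 — H = 1 - j0.00156.
Step 5 — Magnitude: |H| = 1 (-0.0 dB); phase: φ = -0.1°.

|H| = 1 (-0.0 dB), φ = -0.1°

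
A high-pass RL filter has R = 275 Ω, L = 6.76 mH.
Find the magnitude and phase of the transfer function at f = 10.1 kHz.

Step 1 — Angular frequency: ω = 2π·1.01e+04 = 6.346e+04 rad/s.
Step 2 — Transfer function: H(jω) = jωL/(R + jωL).
Step 3 — Numerator jωL = j·429; denominator R + jωL = 275 + j429.
Step 4 — H = 0.7088 + j0.4543.
Step 5 — Magnitude: |H| = 0.8419 (-1.5 dB); phase: φ = 32.7°.

|H| = 0.8419 (-1.5 dB), φ = 32.7°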